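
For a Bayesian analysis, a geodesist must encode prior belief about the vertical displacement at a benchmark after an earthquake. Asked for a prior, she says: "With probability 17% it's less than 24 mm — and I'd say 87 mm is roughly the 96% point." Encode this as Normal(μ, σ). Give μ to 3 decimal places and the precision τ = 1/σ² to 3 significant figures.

The p-quantile of Normal(μ,σ) is μ + z_p·σ, with z_{0.17} = -0.9542 and z_{0.96} = 1.751.
Eliminate σ: μ = (z₂·x₁ − z₁·x₂)/(z₂ − z₁) = (1.751·24 − (-0.9542)·87)/2.705 = 46.224.
Then σ = (x₂ − x₁)/(z₂ − z₁) = (87 − 24)/2.705 = 23.291.
Precision τ = 1/σ² = 1/23.29² = 0.00184.

μ = 46.224, τ = 0.00184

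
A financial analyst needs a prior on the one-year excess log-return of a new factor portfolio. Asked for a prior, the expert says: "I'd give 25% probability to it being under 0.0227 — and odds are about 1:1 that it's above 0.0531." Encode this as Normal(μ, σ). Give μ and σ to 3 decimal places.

μ = 0.053, σ = 0.045

The p-quantile of Normal(μ,σ) is μ + z_p·σ, with z_{0.25} = -0.6745 and z_{0.5} = 0.
Eliminate σ: μ = (z₂·x₁ − z₁·x₂)/(z₂ − z₁) = (0·0.0227 − (-0.6745)·0.0531)/0.6745 = 0.053.
Then σ = (x₂ − x₁)/(z₂ − z₁) = (0.0531 − 0.0227)/0.6745 = 0.045.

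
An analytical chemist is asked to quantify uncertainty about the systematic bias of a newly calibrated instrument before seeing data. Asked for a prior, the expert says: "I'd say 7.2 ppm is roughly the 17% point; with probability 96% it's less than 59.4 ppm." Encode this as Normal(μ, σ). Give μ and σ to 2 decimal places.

For Normal(μ,σ), the p-quantile is μ + z_p·σ. Here z_{0.17} = -0.9542, z_{0.96} = 1.751.
So 7.2 = μ − 0.9542σ and 59.4 = μ + 1.751σ.
Subtracting: σ = (59.4 − 7.2)/(1.751 − (-0.9542)) = 19.30.
Then μ = 7.2 − (-0.9542)·19.30 = 25.61.

μ = 25.61, σ = 19.30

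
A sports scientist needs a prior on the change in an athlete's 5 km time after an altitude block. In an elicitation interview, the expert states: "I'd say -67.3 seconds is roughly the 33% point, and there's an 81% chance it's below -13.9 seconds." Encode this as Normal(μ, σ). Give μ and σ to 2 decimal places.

μ = -49.47, σ = 40.52

The p-quantile of Normal(μ,σ) is μ + z_p·σ, with z_{0.33} = -0.4399 and z_{0.81} = 0.8779.
Eliminate σ: μ = (z₂·x₁ − z₁·x₂)/(z₂ − z₁) = (0.8779·-67.3 − (-0.4399)·-13.9)/1.318 = -49.47.
Then σ = (x₂ − x₁)/(z₂ − z₁) = (-13.9 − -67.3)/1.318 = 40.52.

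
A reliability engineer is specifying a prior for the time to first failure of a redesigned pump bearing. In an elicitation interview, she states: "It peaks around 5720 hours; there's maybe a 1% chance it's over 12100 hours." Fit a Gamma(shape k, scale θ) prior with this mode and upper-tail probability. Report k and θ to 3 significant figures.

Gamma(k,θ) with k>1 has mode (k−1)θ, so θ = 5720/(k−1).
Need P(X < 12100) = 0.99 with θ tied to k this way. Start at k = 2, θ = 5720: P(X<12100) ≈ 0.624.
Too low — raise k to concentrate. Iterating converges to k ≈ 9.66.
Then θ = 5720/(9.66−1) ≈ 661.

k ≈ 9.66, θ ≈ 661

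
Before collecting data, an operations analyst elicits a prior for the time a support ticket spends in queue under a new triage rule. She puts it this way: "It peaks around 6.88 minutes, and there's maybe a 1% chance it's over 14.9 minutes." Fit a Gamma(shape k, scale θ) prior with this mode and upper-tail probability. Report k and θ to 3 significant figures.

Gamma(k,θ) with k>1 has mode (k−1)θ, so θ = 6.88/(k−1).
Need P(X < 14.9) = 0.99 with θ tied to k this way. Start at k = 2, θ = 6.88: P(X<14.9) ≈ 0.637.
Too low — raise k to concentrate. Iterating converges to k ≈ 9.1.
Then θ = 6.88/(9.1−1) ≈ 0.849.

k ≈ 9.1, θ ≈ 0.849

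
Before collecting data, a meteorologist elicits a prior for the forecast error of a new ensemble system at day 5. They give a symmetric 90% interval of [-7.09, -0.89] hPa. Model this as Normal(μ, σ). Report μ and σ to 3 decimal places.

A symmetric 90% interval runs μ ± z·σ with z = 1.645.
Half-width = 3.1, so σ = 3.1/1.645 = 1.885.
μ is the interval midpoint, -3.990.

μ = -3.990, σ = 1.885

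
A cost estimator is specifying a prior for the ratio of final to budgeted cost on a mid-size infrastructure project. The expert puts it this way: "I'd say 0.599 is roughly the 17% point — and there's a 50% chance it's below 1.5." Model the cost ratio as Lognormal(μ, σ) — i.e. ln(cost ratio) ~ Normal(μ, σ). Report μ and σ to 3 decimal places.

If T ~ Lognormal(μ,σ) then ln T ~ Normal(μ,σ), so the p-quantile of ln T is μ + z_p·σ.
ln(0.599) = -0.5125 and ln(1.5) = 0.4055; z_{0.17} = -0.9542, z_{0.5} = 0.
σ = (0.4055 − -0.5125)/(0 − (-0.9542)) = 0.962.
μ = -0.5125 − (-0.9542)·0.962 = 0.405.

μ ≈ 0.405, σ ≈ 0.962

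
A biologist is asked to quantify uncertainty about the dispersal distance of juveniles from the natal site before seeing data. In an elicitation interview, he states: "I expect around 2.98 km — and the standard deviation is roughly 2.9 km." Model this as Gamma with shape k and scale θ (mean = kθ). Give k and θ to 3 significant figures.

For Gamma(k, scale θ): mean = kθ, variance = kθ², so CV = 1/√k.
CV = SD/mean = 2.9/2.98 = 0.9732, hence k = 1/CV² = 1.06.
Then θ = mean/k = 2.98/1.06 = 2.82.

k ≈ 1.06, θ ≈ 2.82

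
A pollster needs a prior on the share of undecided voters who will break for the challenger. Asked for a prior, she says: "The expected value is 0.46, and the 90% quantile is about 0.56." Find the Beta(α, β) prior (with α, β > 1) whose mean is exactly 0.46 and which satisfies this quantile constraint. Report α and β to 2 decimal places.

α ≈ 18.77, β ≈ 22.04

With mean 0.46 fixed, write α = 0.46s, β = 0.54s where s = α+β.
Need P(θ < 0.56) = 0.9 under Beta(0.46s, 0.54s). Normal approximation: (q−m)/√(m(1−m)/s) ≈ z_{0.9} = 1.28, so s ≈ 0.46·0.54·(1.28)²/(0.56−0.46)² = 40.8.
At s = 40.8: P(θ<0.56) ≈ 0.900. Adjusting to match 0.9 gives s ≈ 40.81.
So α = 0.46·40.81 ≈ 18.77, β = 0.54·40.81 ≈ 22.04.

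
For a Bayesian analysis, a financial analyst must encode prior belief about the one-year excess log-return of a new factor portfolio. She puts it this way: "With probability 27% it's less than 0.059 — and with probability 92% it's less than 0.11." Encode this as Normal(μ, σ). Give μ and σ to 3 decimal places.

μ = 0.074, σ = 0.025

The p-quantile of Normal(μ,σ) is μ + z_p·σ, with z_{0.27} = -0.6128 and z_{0.92} = 1.405.
Eliminate σ: μ = (z₂·x₁ − z₁·x₂)/(z₂ − z₁) = (1.405·0.059 − (-0.6128)·0.11)/2.018 = 0.074.
Then σ = (x₂ − x₁)/(z₂ − z₁) = (0.11 − 0.059)/2.018 = 0.025.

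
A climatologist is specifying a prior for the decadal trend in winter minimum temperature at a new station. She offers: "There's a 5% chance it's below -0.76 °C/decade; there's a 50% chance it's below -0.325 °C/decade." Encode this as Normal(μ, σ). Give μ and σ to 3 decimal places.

The p-quantile of Normal(μ,σ) is μ + z_p·σ, with z_{0.05} = -1.645 and z_{0.5} = 0.
Eliminate σ: μ = (z₂·x₁ − z₁·x₂)/(z₂ − z₁) = (0·-0.76 − (-1.645)·-0.325)/1.645 = -0.325.
Then σ = (x₂ − x₁)/(z₂ − z₁) = (-0.325 − -0.76)/1.645 = 0.264.

μ = -0.325, σ = 0.264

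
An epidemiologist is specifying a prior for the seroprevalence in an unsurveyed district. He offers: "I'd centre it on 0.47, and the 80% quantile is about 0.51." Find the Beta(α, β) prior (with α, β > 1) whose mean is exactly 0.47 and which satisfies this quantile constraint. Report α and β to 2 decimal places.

α ≈ 51.76, β ≈ 58.37

With mean 0.47 fixed, write α = 0.47s, β = 0.53s where s = α+β.
Need P(θ < 0.51) = 0.8 under Beta(0.47s, 0.53s). Normal approximation: (q−m)/√(m(1−m)/s) ≈ z_{0.8} = 0.842, so s ≈ 0.47·0.53·(0.842)²/(0.51−0.47)² = 110.3.
At s = 110.3: P(θ<0.51) ≈ 0.800. Adjusting to match 0.8 gives s ≈ 110.13.
So α = 0.47·110.13 ≈ 51.76, β = 0.53·110.13 ≈ 58.37.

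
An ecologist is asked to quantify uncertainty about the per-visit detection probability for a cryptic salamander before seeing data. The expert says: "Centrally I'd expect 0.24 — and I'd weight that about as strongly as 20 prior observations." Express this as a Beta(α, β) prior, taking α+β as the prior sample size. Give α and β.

α = 4.8, β = 15.2

Under the effective-sample-size interpretation, Beta(α, β) has prior mean α/(α+β) and prior sample size α+β.
So α+β = 20 and α/(α+β) = 0.24, giving α = 0.24·20 = 4.8 and β = 20 − 4.8 = 15.2.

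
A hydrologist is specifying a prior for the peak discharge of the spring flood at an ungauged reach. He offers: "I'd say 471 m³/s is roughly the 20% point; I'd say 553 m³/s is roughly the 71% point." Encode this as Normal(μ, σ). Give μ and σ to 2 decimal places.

μ = 520.47, σ = 58.78

The p-quantile of Normal(μ,σ) is μ + z_p·σ, with z_{0.2} = -0.8416 and z_{0.71} = 0.5534.
Eliminate σ: μ = (z₂·x₁ − z₁·x₂)/(z₂ − z₁) = (0.5534·471 − (-0.8416)·553)/1.395 = 520.47.
Then σ = (x₂ − x₁)/(z₂ − z₁) = (553 − 471)/1.395 = 58.78.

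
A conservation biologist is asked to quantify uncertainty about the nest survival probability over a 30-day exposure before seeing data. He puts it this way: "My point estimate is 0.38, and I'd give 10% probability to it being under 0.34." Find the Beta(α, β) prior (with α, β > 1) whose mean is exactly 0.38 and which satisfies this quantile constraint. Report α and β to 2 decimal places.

With mean 0.38 fixed, write α = 0.38s, β = 0.62s where s = α+β.
Need P(θ < 0.34) = 0.1 under Beta(0.38s, 0.62s). Normal approximation: (q−m)/√(m(1−m)/s) ≈ z_{0.1} = -1.28, so s ≈ 0.38·0.62·(-1.28)²/(0.34−0.38)² = 241.8.
At s = 241.8: P(θ<0.34) ≈ 0.099. Adjusting to match 0.1 gives s ≈ 238.85.
So α = 0.38·238.85 ≈ 90.76, β = 0.62·238.85 ≈ 148.09.

α ≈ 90.76, β ≈ 148.09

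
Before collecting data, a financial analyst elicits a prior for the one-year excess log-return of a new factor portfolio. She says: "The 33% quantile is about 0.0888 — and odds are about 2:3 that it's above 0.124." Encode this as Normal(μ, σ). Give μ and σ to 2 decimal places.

The p-quantile of Normal(μ,σ) is μ + z_p·σ, with z_{0.33} = -0.4399 and z_{0.6} = 0.2533.
Eliminate σ: μ = (z₂·x₁ − z₁·x₂)/(z₂ − z₁) = (0.2533·0.0888 − (-0.4399)·0.124)/0.6933 = 0.11.
Then σ = (x₂ − x₁)/(z₂ − z₁) = (0.124 − 0.0888)/0.6933 = 0.05.

μ = 0.11, σ = 0.05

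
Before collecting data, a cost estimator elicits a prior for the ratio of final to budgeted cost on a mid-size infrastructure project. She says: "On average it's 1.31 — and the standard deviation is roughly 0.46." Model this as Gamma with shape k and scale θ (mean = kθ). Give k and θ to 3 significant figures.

For Gamma(k, scale θ): mean = kθ, variance = kθ², so CV = 1/√k.
CV = SD/mean = 0.46/1.31 = 0.3511, hence k = 1/CV² = 8.11.
Then θ = mean/k = 1.31/8.11 = 0.162.

k ≈ 8.11, θ ≈ 0.162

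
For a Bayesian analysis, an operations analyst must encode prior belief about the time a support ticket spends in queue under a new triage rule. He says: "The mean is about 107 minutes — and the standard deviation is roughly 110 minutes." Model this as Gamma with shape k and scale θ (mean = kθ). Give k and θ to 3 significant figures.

k ≈ 0.946, θ ≈ 113

For Gamma(k, scale θ): mean = kθ, variance = kθ², so CV = 1/√k.
CV = SD/mean = 110/107 = 1.028, hence k = 1/CV² = 0.946.
Then θ = mean/k = 107/0.946 = 113.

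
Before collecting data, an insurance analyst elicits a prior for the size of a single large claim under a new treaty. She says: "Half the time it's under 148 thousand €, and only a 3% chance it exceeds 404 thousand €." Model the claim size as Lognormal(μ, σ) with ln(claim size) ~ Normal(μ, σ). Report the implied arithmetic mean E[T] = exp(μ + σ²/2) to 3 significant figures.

If T ~ Lognormal(μ,σ) then ln T ~ Normal(μ,σ), so the p-quantile of ln T is μ + z_p·σ.
ln(148) = 4.997 and ln(404) = 6.001; z_{0.5} = 0, z_{0.97} = 1.881.
σ = (6.001 − 4.997)/(1.881 − (0)) = 0.534.
μ = 4.997 − (0)·0.534 = 4.997.
E[T] = exp(μ + σ²/2) = exp(4.997 + 0.1425) = 171 thousand €.

E[T] ≈ 171 thousand €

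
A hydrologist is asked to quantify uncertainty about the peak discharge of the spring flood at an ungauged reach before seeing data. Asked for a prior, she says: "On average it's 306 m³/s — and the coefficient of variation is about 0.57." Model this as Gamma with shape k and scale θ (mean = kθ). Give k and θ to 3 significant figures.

k ≈ 3.08, θ ≈ 99.4

For Gamma(k, scale θ): mean = kθ, variance = kθ², so CV = 1/√k.
CV = 0.57, hence k = 1/CV² = 3.08.
Then θ = mean/k = 306/3.08 = 99.4.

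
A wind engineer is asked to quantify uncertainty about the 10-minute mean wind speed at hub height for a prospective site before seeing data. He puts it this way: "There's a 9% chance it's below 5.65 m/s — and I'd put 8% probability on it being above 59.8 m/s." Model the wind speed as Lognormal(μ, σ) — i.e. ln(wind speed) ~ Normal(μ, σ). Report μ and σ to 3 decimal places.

If T ~ Lognormal(μ,σ) then ln T ~ Normal(μ,σ), so the p-quantile of ln T is μ + z_p·σ.
ln(5.65) = 1.732 and ln(59.8) = 4.091; z_{0.09} = -1.341, z_{0.92} = 1.405.
σ = (4.091 − 1.732)/(1.405 − (-1.341)) = 0.859.
μ = 1.732 − (-1.341)·0.859 = 2.884.

μ ≈ 2.884, σ ≈ 0.859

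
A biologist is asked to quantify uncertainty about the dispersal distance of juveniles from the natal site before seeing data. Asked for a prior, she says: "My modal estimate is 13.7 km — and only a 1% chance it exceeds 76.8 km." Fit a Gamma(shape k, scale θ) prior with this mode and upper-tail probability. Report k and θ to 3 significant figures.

k ≈ 2.27, θ ≈ 10.8

Gamma(k,θ) with k>1 has mode (k−1)θ, so θ = 13.7/(k−1).
Need P(X < 76.8) = 0.99 with θ tied to k this way. Start at k = 2, θ = 13.7: P(X<76.8) ≈ 0.976.
Too low — raise k to concentrate. Iterating converges to k ≈ 2.27.
Then θ = 13.7/(2.27−1) ≈ 10.8.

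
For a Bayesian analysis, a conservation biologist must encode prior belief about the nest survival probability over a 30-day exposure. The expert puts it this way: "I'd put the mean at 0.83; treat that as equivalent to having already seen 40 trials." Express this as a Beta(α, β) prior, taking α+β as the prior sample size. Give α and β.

Under the effective-sample-size interpretation, Beta(α, β) has prior mean α/(α+β) and prior sample size α+β.
So α+β = 40 and α/(α+β) = 0.83, giving α = 0.83·40 = 33.2 and β = 40 − 33.2 = 6.8.

α = 33.2, β = 6.8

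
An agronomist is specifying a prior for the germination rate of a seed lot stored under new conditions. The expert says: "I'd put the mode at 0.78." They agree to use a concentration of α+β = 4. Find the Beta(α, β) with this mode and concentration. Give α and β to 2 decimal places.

For α,β > 1 the Beta mode is (α−1)/(α+β−2). With α+β = 4, the mode is (α−1)/2.
Set (α−1)/2 = 0.78 → α = 1 + 0.78·2 = 2.56.
β = 4 − α = 1.44.

α = 2.56, β = 1.44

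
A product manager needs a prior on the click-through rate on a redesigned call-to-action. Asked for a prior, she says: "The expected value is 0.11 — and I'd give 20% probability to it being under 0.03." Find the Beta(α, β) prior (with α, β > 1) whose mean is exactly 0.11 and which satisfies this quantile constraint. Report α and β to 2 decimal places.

With mean 0.11 fixed, write α = 0.11s, β = 0.89s where s = α+β.
Need P(θ < 0.03) = 0.2 under Beta(0.11s, 0.89s). Normal approximation: (q−m)/√(m(1−m)/s) ≈ z_{0.2} = -0.842, so s ≈ 0.11·0.89·(-0.842)²/(0.03−0.11)² = 10.8.
At s = 10.8: P(θ<0.03) ≈ 0.183. Adjusting to match 0.2 gives s ≈ 9.94.
So α = 0.11·9.94 ≈ 1.09, β = 0.89·9.94 ≈ 8.85.

α ≈ 1.09, β ≈ 8.85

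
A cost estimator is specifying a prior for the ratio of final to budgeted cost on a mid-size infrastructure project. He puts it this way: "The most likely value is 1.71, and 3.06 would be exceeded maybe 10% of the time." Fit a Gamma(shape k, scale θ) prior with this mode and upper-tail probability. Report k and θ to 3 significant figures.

k ≈ 6.62, θ ≈ 0.304

Gamma(k,θ) with k>1 has mode (k−1)θ, so θ = 1.71/(k−1).
Need P(X < 3.06) = 0.9 with θ tied to k this way. Start at k = 2, θ = 1.71: P(X<3.06) ≈ 0.534.
Too low — raise k to concentrate. Iterating converges to k ≈ 6.62.
Then θ = 1.71/(6.62−1) ≈ 0.304.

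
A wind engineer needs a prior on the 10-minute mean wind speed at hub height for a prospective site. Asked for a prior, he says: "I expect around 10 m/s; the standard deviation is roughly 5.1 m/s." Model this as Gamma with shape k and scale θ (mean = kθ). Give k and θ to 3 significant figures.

k ≈ 3.84, θ ≈ 2.6

For Gamma(k, scale θ): mean = kθ, variance = kθ², so CV = 1/√k.
CV = SD/mean = 5.1/10 = 0.51, hence k = 1/CV² = 3.84.
Then θ = mean/k = 10/3.84 = 2.6.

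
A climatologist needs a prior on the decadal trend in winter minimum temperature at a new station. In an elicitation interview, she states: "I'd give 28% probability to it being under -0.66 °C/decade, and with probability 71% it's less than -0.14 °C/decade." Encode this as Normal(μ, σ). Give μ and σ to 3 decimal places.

μ = -0.393, σ = 0.458

For Normal(μ,σ), the p-quantile is μ + z_p·σ. Here z_{0.28} = -0.5828, z_{0.71} = 0.5534.
So -0.66 = μ − 0.5828σ and -0.14 = μ + 0.5534σ.
Subtracting: σ = (-0.14 − -0.66)/(0.5534 − (-0.5828)) = 0.458.
Then μ = -0.66 − (-0.5828)·0.458 = -0.393.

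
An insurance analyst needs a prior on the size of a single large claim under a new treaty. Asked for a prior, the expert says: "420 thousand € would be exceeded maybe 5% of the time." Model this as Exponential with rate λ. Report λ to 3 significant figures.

λ ≈ 0.00713

P(T > 420.0) = e^(−λ·420.0) = 0.05, so λ = −ln(0.05)/420.0 = 0.00713.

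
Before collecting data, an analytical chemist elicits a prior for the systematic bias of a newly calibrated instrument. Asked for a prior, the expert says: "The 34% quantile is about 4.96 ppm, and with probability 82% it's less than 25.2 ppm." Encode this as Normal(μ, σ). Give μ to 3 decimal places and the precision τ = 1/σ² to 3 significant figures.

μ = 11.247, τ = 0.0043

The p-quantile of Normal(μ,σ) is μ + z_p·σ, with z_{0.34} = -0.4125 and z_{0.82} = 0.9154.
Eliminate σ: μ = (z₂·x₁ − z₁·x₂)/(z₂ − z₁) = (0.9154·4.96 − (-0.4125)·25.2)/1.328 = 11.247.
Then σ = (x₂ − x₁)/(z₂ − z₁) = (25.2 − 4.96)/1.328 = 15.243.
Precision τ = 1/σ² = 1/15.24² = 0.0043.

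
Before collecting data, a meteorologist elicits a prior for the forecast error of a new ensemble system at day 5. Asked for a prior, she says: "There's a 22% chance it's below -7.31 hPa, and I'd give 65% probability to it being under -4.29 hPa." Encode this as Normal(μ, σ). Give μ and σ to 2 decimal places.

For Normal(μ,σ), the p-quantile is μ + z_p·σ. Here z_{0.22} = -0.7722, z_{0.65} = 0.3853.
So -7.31 = μ − 0.7722σ and -4.29 = μ + 0.3853σ.
Subtracting: σ = (-4.29 − -7.31)/(0.3853 − (-0.7722)) = 2.61.
Then μ = -7.31 − (-0.7722)·2.61 = -5.30.

μ = -5.30, σ = 2.61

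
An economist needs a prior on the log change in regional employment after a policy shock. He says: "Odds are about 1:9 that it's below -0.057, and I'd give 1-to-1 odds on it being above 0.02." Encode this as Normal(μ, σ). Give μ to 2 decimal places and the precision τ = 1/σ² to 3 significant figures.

μ = 0.02, τ = 277

For Normal(μ,σ), the p-quantile is μ + z_p·σ. Here z_{0.1} = -1.282, z_{0.5} = 0.
So -0.057 = μ − 1.282σ and 0.02 = μ + 0σ.
Subtracting: σ = (0.02 − -0.057)/(0 − (-1.282)) = 0.06.
Then μ = -0.057 − (-1.282)·0.06 = 0.02.
Precision τ = 1/σ² = 1/0.06008² = 277.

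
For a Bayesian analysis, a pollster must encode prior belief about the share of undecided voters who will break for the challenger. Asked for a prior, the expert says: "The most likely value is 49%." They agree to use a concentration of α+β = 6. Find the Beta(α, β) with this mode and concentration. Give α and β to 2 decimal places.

α = 2.96, β = 3.04

For α,β > 1 the Beta mode is (α−1)/(α+β−2). With α+β = 6, the mode is (α−1)/4.
Set (α−1)/4 = 0.49 → α = 1 + 0.49·4 = 2.96.
β = 6 − α = 3.04.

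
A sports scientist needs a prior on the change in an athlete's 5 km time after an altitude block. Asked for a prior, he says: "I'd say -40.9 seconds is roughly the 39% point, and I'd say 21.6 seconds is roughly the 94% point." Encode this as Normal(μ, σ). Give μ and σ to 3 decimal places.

The p-quantile of Normal(μ,σ) is μ + z_p·σ, with z_{0.39} = -0.2793 and z_{0.94} = 1.555.
Eliminate σ: μ = (z₂·x₁ − z₁·x₂)/(z₂ − z₁) = (1.555·-40.9 − (-0.2793)·21.6)/1.834 = -31.382.
Then σ = (x₂ − x₁)/(z₂ − z₁) = (21.6 − -40.9)/1.834 = 34.077.

μ = -31.382, σ = 34.077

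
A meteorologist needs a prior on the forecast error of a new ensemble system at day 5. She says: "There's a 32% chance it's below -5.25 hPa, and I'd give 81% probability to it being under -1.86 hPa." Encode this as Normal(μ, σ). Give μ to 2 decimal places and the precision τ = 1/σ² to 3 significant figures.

The p-quantile of Normal(μ,σ) is μ + z_p·σ, with z_{0.32} = -0.4677 and z_{0.81} = 0.8779.
Eliminate σ: μ = (z₂·x₁ − z₁·x₂)/(z₂ − z₁) = (0.8779·-5.25 − (-0.4677)·-1.86)/1.346 = -4.07.
Then σ = (x₂ − x₁)/(z₂ − z₁) = (-1.86 − -5.25)/1.346 = 2.52.
Precision τ = 1/σ² = 1/2.519² = 0.158.

μ = -4.07, τ = 0.158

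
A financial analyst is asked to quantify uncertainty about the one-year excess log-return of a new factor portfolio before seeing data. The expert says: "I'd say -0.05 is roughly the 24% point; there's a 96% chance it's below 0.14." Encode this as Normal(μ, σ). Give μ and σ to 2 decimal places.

μ = 0.00, σ = 0.08

For Normal(μ,σ), the p-quantile is μ + z_p·σ. Here z_{0.24} = -0.7063, z_{0.96} = 1.751.
So -0.05 = μ − 0.7063σ and 0.14 = μ + 1.751σ.
Subtracting: σ = (0.14 − -0.05)/(1.751 − (-0.7063)) = 0.08.
Then μ = -0.05 − (-0.7063)·0.08 = 0.00.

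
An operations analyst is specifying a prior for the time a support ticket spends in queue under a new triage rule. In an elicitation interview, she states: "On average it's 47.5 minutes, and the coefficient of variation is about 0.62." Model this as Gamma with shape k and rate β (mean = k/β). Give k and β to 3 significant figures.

k ≈ 2.6, β ≈ 0.0548

For Gamma(k, rate β): mean = k/β, variance = k/β², so CV = 1/√k.
CV = 0.62, hence k = 1/CV² = 2.6.
Then β = k/mean = 2.6/47.5 = 0.0548.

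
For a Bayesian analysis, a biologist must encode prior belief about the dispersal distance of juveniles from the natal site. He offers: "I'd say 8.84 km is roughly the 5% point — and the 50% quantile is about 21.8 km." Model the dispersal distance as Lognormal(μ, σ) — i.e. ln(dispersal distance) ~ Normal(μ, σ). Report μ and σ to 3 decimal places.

If T ~ Lognormal(μ,σ) then ln T ~ Normal(μ,σ), so the p-quantile of ln T is μ + z_p·σ.
ln(8.84) = 2.179 and ln(21.8) = 3.082; z_{0.05} = -1.645, z_{0.5} = 0.
σ = (3.082 − 2.179)/(0 − (-1.645)) = 0.549.
μ = 2.179 − (-1.645)·0.549 = 3.082.

μ ≈ 3.082, σ ≈ 0.549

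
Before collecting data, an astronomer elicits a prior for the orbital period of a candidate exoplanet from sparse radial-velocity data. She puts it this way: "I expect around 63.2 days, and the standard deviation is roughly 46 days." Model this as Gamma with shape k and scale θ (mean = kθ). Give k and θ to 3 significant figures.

k ≈ 1.89, θ ≈ 33.5

For Gamma(k, scale θ): mean = kθ, variance = kθ², so CV = 1/√k.
CV = SD/mean = 46/63.2 = 0.7278, hence k = 1/CV² = 1.89.
Then θ = mean/k = 63.2/1.89 = 33.5.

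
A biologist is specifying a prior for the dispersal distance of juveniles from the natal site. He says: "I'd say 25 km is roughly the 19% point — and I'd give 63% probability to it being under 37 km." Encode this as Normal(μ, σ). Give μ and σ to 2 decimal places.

For Normal(μ,σ), the p-quantile is μ + z_p·σ. Here z_{0.19} = -0.8779, z_{0.63} = 0.3319.
So 25 = μ − 0.8779σ and 37 = μ + 0.3319σ.
Subtracting: σ = (37 − 25)/(0.3319 − (-0.8779)) = 9.92.
Then μ = 25 − (-0.8779)·9.92 = 33.71.

μ = 33.71, σ = 9.92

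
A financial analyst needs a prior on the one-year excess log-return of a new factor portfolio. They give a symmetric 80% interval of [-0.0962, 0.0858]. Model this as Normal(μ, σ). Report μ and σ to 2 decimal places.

A symmetric 80% interval runs μ ± z·σ with z = 1.282.
Half-width = 0.091, so σ = 0.091/1.282 = 0.07.
μ is the interval midpoint, -0.01.

μ = -0.01, σ = 0.07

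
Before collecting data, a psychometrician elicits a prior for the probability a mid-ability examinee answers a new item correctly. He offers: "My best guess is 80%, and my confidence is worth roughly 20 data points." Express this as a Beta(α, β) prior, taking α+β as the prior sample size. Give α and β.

α = 16, β = 4

Under the effective-sample-size interpretation, Beta(α, β) has prior mean α/(α+β) and prior sample size α+β.
So α+β = 20 and α/(α+β) = 0.8, giving α = 0.8·20 = 16 and β = 20 − 16 = 4.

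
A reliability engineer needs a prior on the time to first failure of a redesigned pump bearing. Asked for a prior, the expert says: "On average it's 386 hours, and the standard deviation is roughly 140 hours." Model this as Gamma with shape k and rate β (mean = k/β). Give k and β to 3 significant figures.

For Gamma(k, rate β): mean = k/β, variance = k/β², so CV = 1/√k.
CV = SD/mean = 140/386 = 0.3627, hence k = 1/CV² = 7.6.
Then β = k/mean = 7.6/386 = 0.0197.

k ≈ 7.6, β ≈ 0.0197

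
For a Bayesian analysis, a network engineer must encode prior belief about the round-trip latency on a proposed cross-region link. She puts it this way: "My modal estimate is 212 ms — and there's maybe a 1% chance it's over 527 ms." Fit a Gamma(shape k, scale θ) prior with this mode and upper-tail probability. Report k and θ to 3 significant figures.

k ≈ 6.67, θ ≈ 37.4

Gamma(k,θ) with k>1 has mode (k−1)θ, so θ = 212/(k−1).
Need P(X < 527) = 0.99 with θ tied to k this way. Start at k = 2, θ = 212: P(X<527) ≈ 0.710.
Too low — raise k to concentrate. Iterating converges to k ≈ 6.67.
Then θ = 212/(6.67−1) ≈ 37.4.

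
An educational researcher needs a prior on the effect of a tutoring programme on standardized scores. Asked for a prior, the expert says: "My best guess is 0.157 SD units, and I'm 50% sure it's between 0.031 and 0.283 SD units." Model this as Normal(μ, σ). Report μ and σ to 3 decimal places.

A symmetric 50% interval runs μ ± z·σ with z = 0.6745.
Half-width = 0.126, so σ = 0.126/0.6745 = 0.187.
μ is the stated best guess, 0.157.

μ = 0.157, σ = 0.187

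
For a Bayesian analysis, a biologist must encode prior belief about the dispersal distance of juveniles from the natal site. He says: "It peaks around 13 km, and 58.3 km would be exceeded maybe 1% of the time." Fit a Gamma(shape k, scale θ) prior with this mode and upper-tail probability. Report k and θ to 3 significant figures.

Gamma(k,θ) with k>1 has mode (k−1)θ, so θ = 13/(k−1).
Need P(X < 58.3) = 0.99 with θ tied to k this way. Start at k = 2, θ = 13: P(X<58.3) ≈ 0.938.
Too low — raise k to concentrate. Iterating converges to k ≈ 2.8.
Then θ = 13/(2.8−1) ≈ 7.23.

k ≈ 2.8, θ ≈ 7.23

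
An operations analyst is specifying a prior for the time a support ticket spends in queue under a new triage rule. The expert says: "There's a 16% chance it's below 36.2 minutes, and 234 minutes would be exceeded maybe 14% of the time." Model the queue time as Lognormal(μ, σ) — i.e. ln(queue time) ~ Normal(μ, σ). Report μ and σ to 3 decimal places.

μ ≈ 4.484, σ ≈ 0.899

If T ~ Lognormal(μ,σ) then ln T ~ Normal(μ,σ), so the p-quantile of ln T is μ + z_p·σ.
ln(36.2) = 3.589 and ln(234) = 5.455; z_{0.16} = -0.9945, z_{0.86} = 1.08.
σ = (5.455 − 3.589)/(1.08 − (-0.9945)) = 0.899.
μ = 3.589 − (-0.9945)·0.899 = 4.484.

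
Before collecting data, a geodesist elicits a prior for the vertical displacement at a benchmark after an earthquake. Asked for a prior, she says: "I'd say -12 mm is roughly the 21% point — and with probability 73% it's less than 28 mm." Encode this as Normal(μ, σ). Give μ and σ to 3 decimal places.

The p-quantile of Normal(μ,σ) is μ + z_p·σ, with z_{0.21} = -0.8064 and z_{0.73} = 0.6128.
Eliminate σ: μ = (z₂·x₁ − z₁·x₂)/(z₂ − z₁) = (0.6128·-12 − (-0.8064)·28)/1.419 = 10.728.
Then σ = (x₂ − x₁)/(z₂ − z₁) = (28 − -12)/1.419 = 28.184.

μ = 10.728, σ = 28.184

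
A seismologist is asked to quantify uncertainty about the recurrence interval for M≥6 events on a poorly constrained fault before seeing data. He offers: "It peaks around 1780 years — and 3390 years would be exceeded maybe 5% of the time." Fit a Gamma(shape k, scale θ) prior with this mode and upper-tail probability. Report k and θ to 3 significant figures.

Gamma(k,θ) with k>1 has mode (k−1)θ, so θ = 1780/(k−1).
Need P(X < 3390) = 0.95 with θ tied to k this way. Start at k = 2, θ = 1780: P(X<3390) ≈ 0.568.
Too low — raise k to concentrate. Iterating converges to k ≈ 7.7.
Then θ = 1780/(7.7−1) ≈ 266.

k ≈ 7.7, θ ≈ 266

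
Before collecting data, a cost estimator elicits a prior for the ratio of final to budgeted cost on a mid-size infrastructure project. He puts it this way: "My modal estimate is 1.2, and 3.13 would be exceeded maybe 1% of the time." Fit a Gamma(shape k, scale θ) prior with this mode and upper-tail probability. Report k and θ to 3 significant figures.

k ≈ 6.06, θ ≈ 0.237

Gamma(k,θ) with k>1 has mode (k−1)θ, so θ = 1.2/(k−1).
Need P(X < 3.13) = 0.99 with θ tied to k this way. Start at k = 2, θ = 1.2: P(X<3.13) ≈ 0.734.
Too low — raise k to concentrate. Iterating converges to k ≈ 6.06.
Then θ = 1.2/(6.06−1) ≈ 0.237.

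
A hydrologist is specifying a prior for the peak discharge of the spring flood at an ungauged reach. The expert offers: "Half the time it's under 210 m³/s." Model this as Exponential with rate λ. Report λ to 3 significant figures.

Exponential median = ln 2 / λ, so λ = ln 2 / 210.0 = 0.0033.

λ ≈ 0.0033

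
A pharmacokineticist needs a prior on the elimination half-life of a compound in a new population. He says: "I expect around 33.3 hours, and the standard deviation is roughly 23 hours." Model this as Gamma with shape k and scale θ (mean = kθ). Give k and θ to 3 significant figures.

k ≈ 2.1, θ ≈ 15.9

For Gamma(k, scale θ): mean = kθ, variance = kθ², so CV = 1/√k.
CV = SD/mean = 23/33.3 = 0.6907, hence k = 1/CV² = 2.1.
Then θ = mean/k = 33.3/2.1 = 15.9.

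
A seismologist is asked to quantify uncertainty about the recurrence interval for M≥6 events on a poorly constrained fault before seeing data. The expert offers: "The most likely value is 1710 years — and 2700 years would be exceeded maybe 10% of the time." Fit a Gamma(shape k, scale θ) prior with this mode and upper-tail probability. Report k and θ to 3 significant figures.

Gamma(k,θ) with k>1 has mode (k−1)θ, so θ = 1710/(k−1).
Need P(X < 2700) = 0.9 with θ tied to k this way. Start at k = 2, θ = 1710: P(X<2700) ≈ 0.468.
Too low — raise k to concentrate. Iterating converges to k ≈ 9.99.
Then θ = 1710/(9.99−1) ≈ 190.

k ≈ 9.99, θ ≈ 190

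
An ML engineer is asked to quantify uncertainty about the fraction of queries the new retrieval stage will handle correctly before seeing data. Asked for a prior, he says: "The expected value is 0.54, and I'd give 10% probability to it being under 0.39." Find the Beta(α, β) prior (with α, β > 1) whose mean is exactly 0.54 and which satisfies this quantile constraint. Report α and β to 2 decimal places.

α ≈ 9.74, β ≈ 8.29

With mean 0.54 fixed, write α = 0.54s, β = 0.46s where s = α+β.
Need P(θ < 0.39) = 0.1 under Beta(0.54s, 0.46s). Normal approximation: (q−m)/√(m(1−m)/s) ≈ z_{0.1} = -1.28, so s ≈ 0.54·0.46·(-1.28)²/(0.39−0.54)² = 18.1.
At s = 18.1: P(θ<0.39) ≈ 0.099. Adjusting to match 0.1 gives s ≈ 18.03.
So α = 0.54·18.03 ≈ 9.74, β = 0.46·18.03 ≈ 8.29.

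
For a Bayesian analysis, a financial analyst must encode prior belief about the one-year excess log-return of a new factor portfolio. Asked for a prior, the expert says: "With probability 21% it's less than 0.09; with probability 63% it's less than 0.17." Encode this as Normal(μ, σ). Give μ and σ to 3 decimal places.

μ = 0.147, σ = 0.070

For Normal(μ,σ), the p-quantile is μ + z_p·σ. Here z_{0.21} = -0.8064, z_{0.63} = 0.3319.
So 0.09 = μ − 0.8064σ and 0.17 = μ + 0.3319σ.
Subtracting: σ = (0.17 − 0.09)/(0.3319 − (-0.8064)) = 0.070.
Then μ = 0.09 − (-0.8064)·0.070 = 0.147.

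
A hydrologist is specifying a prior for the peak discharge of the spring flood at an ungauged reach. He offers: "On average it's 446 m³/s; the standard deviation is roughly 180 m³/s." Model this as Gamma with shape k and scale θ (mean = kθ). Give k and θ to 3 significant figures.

k ≈ 6.14, θ ≈ 72.6

For Gamma(k, scale θ): mean = kθ, variance = kθ², so CV = 1/√k.
CV = SD/mean = 180/446 = 0.4036, hence k = 1/CV² = 6.14.
Then θ = mean/k = 446/6.14 = 72.6.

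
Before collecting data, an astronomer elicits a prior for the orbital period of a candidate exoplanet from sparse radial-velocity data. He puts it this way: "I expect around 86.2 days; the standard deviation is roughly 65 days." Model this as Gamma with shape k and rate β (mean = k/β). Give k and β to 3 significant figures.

k ≈ 1.76, β ≈ 0.0204

For Gamma(k, rate β): mean = k/β, variance = k/β², so CV = 1/√k.
CV = SD/mean = 65/86.2 = 0.7541, hence k = 1/CV² = 1.76.
Then β = k/mean = 1.76/86.2 = 0.0204.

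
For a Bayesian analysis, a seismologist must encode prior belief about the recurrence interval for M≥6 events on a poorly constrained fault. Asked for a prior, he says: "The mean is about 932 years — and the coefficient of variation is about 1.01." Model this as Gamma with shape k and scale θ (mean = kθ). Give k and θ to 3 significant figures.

k ≈ 0.98, θ ≈ 951

For Gamma(k, scale θ): mean = kθ, variance = kθ², so CV = 1/√k.
CV = 1.01, hence k = 1/CV² = 0.98.
Then θ = mean/k = 932/0.98 = 951.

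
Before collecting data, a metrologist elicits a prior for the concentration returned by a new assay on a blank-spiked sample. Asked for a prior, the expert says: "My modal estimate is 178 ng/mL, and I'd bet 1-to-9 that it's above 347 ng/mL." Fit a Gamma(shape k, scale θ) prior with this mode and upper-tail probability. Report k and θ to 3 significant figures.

Gamma(k,θ) with k>1 has mode (k−1)θ, so θ = 178/(k−1).
Need P(X < 347) = 0.9 with θ tied to k this way. Start at k = 2, θ = 178: P(X<347) ≈ 0.580.
Too low — raise k to concentrate. Iterating converges to k ≈ 5.3.
Then θ = 178/(5.3−1) ≈ 41.4.

k ≈ 5.3, θ ≈ 41.4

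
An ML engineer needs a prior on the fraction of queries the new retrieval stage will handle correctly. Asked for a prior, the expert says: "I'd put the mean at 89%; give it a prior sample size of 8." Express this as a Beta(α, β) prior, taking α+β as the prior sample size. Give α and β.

α = 7.12, β = 0.88

Under the effective-sample-size interpretation, Beta(α, β) has prior mean α/(α+β) and prior sample size α+β.
So α+β = 8 and α/(α+β) = 0.89, giving α = 0.89·8 = 7.12 and β = 8 − 7.12 = 0.88.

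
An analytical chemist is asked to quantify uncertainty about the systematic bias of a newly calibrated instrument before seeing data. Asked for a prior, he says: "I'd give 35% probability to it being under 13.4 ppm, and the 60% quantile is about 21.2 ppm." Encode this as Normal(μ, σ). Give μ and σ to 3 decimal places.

μ = 18.106, σ = 12.213

For Normal(μ,σ), the p-quantile is μ + z_p·σ. Here z_{0.35} = -0.3853, z_{0.6} = 0.2533.
So 13.4 = μ − 0.3853σ and 21.2 = μ + 0.2533σ.
Subtracting: σ = (21.2 − 13.4)/(0.2533 − (-0.3853)) = 12.213.
Then μ = 13.4 − (-0.3853)·12.213 = 18.106.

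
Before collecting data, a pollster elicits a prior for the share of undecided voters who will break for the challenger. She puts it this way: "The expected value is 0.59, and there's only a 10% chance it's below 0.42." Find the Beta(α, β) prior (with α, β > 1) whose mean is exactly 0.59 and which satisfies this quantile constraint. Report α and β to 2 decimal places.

α ≈ 8.18, β ≈ 5.68

With mean 0.59 fixed, write α = 0.59s, β = 0.41s where s = α+β.
Need P(θ < 0.42) = 0.1 under Beta(0.59s, 0.41s). Normal approximation: (q−m)/√(m(1−m)/s) ≈ z_{0.1} = -1.28, so s ≈ 0.59·0.41·(-1.28)²/(0.42−0.59)² = 13.7.
At s = 13.7: P(θ<0.42) ≈ 0.101. Adjusting to match 0.1 gives s ≈ 13.86.
So α = 0.59·13.86 ≈ 8.18, β = 0.41·13.86 ≈ 5.68.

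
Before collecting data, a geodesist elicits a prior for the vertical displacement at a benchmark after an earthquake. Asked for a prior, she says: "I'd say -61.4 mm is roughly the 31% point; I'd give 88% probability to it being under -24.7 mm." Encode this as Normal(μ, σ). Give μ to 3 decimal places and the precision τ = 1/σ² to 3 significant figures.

The p-quantile of Normal(μ,σ) is μ + z_p·σ, with z_{0.31} = -0.4959 and z_{0.88} = 1.175.
Eliminate σ: μ = (z₂·x₁ − z₁·x₂)/(z₂ − z₁) = (1.175·-61.4 − (-0.4959)·-24.7)/1.671 = -50.509.
Then σ = (x₂ − x₁)/(z₂ − z₁) = (-24.7 − -61.4)/1.671 = 21.965.
Precision τ = 1/σ² = 1/21.97² = 0.00207.

μ = -50.509, τ = 0.00207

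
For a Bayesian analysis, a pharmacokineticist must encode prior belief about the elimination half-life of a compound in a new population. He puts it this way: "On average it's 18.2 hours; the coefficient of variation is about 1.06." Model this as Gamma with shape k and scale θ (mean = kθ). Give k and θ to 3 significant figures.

For Gamma(k, scale θ): mean = kθ, variance = kθ², so CV = 1/√k.
CV = 1.06, hence k = 1/CV² = 0.89.
Then θ = mean/k = 18.2/0.89 = 20.4.

k ≈ 0.89, θ ≈ 20.4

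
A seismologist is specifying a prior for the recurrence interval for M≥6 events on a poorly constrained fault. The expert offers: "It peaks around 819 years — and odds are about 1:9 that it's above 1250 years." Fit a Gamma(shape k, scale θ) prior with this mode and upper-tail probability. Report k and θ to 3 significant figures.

k ≈ 11.4, θ ≈ 78.5

Gamma(k,θ) with k>1 has mode (k−1)θ, so θ = 819/(k−1).
Need P(X < 1250) = 0.9 with θ tied to k this way. Start at k = 2, θ = 819: P(X<1250) ≈ 0.451.
Too low — raise k to concentrate. Iterating converges to k ≈ 11.4.
Then θ = 819/(11.4−1) ≈ 78.5.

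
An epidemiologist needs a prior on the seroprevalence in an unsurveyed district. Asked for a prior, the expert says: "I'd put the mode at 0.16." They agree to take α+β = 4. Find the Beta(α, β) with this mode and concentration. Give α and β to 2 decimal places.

For α,β > 1 the Beta mode is (α−1)/(α+β−2). With α+β = 4, the mode is (α−1)/2.
Set (α−1)/2 = 0.16 → α = 1 + 0.16·2 = 1.32.
β = 4 − α = 2.68.

α = 1.32, β = 2.68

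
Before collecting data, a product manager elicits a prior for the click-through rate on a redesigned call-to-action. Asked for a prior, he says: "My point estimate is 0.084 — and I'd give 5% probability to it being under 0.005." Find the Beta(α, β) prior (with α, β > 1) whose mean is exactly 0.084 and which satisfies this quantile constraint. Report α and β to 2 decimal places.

α ≈ 1.03, β ≈ 11.20

With mean 0.084 fixed, write α = 0.084s, β = 0.916s where s = α+β.
Need P(θ < 0.005) = 0.05 under Beta(0.084s, 0.916s). Normal approximation: (q−m)/√(m(1−m)/s) ≈ z_{0.05} = -1.64, so s ≈ 0.084·0.916·(-1.64)²/(0.005−0.084)² = 33.4.
At s = 33.4: P(θ<0.005) ≈ 0.001. Adjusting to match 0.05 gives s ≈ 12.22.
So α = 0.084·12.22 ≈ 1.03, β = 0.916·12.22 ≈ 11.20.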